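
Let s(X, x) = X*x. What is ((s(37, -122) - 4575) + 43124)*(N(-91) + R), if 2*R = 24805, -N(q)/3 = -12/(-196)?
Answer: 41367057945/98 ≈ 4.2211e+8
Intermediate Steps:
N(q) = -9/49 (N(q) = -(-36)/(-196) = -(-36)*(-1)/196 = -3*3/49 = -9/49)
R = 24805/2 (R = (½)*24805 = 24805/2 ≈ 12403.)
((s(37, -122) - 4575) + 43124)*(N(-91) + R) = ((37*(-122) - 4575) + 43124)*(-9/49 + 24805/2) = ((-4514 - 4575) + 43124)*(1215427/98) = (-9089 + 43124)*(1215427/98) = 34035*(1215427/98) = 41367057945/98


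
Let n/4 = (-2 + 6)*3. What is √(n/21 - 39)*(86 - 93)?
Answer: -I*√1799 ≈ -42.415*I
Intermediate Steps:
n = 48 (n = 4*((-2 + 6)*3) = 4*(4*3) = 4*12 = 48)
√(n/21 - 39)*(86 - 93) = √(48/21 - 39)*(86 - 93) = √(48*(1/21) - 39)*(-7) = √(16/7 - 39)*(-7) = √(-257/7)*(-7) = (I*√1799/7)*(-7) = -I*√1799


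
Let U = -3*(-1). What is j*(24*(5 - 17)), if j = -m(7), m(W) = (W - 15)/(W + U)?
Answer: -1152/5 ≈ -230.40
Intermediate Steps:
U = 3
m(W) = (-15 + W)/(3 + W) (m(W) = (W - 15)/(W + 3) = (-15 + W)/(3 + W))
j = 4/5 (j = -(-15 + 7)/(3 + 7) = -(-8)/10 = -1*(-4/5) = 4/5 ≈ 0.80000)
j*(24*(5 - 17)) = 4*(24*(5 - 17))/5 = 4*(24*(-12))/5 = (4/5)*(-288) = -1152/5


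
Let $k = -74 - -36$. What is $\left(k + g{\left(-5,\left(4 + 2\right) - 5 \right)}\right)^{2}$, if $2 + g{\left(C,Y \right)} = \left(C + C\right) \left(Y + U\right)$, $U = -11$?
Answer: $3600$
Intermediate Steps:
$g{\left(C,Y \right)} = -2 + 2 C \left(-11 + Y\right)$ ($g{\left(C,Y \right)} = -2 + \left(C + C\right) \left(Y - 11\right) = -2 + 2 C \left(-11 + Y\right)$)
$k = -38$ ($k = -74 + 36 = -38$)
$\left(k + g{\left(-5,\left(4 + 2\right) - 5 \right)}\right)^{2} = \left(-38 - \left(-108 + 10 \left(\left(4 + 2\right) - 5\right)\right)\right)^{2} = \left(-38 + \left(-2 + 110 + 2 \left(-5\right) \left(6 - 5\right)\right)\right)^{2} = \left(-38 + \left(-2 + 110 + 2 \left(-5\right) 1\right)\right)^{2} = \left(-38 - -98\right)^{2} = \left(-38 + 98\right)^{2} = 60^{2} = 3600$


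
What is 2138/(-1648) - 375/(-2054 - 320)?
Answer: -1114403/978088 ≈ -1.1394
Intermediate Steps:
2138/(-1648) - 375/(-2054 - 320) = 2138*(-1/1648) - 375/(-2374) = -1069/824 - 375*(-1/2374) = -1069/824 + 375/2374 = -1114403/978088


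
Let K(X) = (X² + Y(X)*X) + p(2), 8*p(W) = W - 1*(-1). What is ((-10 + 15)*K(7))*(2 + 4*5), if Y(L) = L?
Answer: 43285/4 ≈ 10821.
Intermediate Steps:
p(W) = ⅛ + W/8 (p(W) = (W - 1*(-1))/8 = (W + 1)/8 = (1 + W)/8 = ⅛ + W/8)
K(X) = 3/8 + 2*X² (K(X) = (X² + X*X) + (⅛ + (⅛)*2) = (X² + X²) + (⅛ + ¼) = 2*X² + 3/8 = 3/8 + 2*X²)
((-10 + 15)*K(7))*(2 + 4*5) = ((-10 + 15)*(3/8 + 2*7²))*(2 + 4*5) = (5*(3/8 + 2*49))*(2 + 20) = (5*(3/8 + 98))*22 = (5*(787/8))*22 = (3935/8)*22 = 43285/4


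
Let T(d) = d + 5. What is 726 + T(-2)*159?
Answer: 1203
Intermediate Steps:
T(d) = 5 + d
726 + T(-2)*159 = 726 + (5 - 2)*159 = 726 + 3*159 = 726 + 477 = 1203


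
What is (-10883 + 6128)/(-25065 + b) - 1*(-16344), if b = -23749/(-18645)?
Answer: 694350473229/42483016 ≈ 16344.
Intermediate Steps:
b = 2159/1695 (b = -23749*(-1/18645) = 2159/1695 ≈ 1.2737)
(-10883 + 6128)/(-25065 + b) - 1*(-16344) = (-10883 + 6128)/(-25065 + 2159/1695) - 1*(-16344) = -4755/(-42483016/1695) + 16344 = -4755*(-1695/42483016) + 16344 = 8059725/42483016 + 16344 = 694350473229/42483016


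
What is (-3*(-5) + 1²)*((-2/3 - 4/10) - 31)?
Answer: -7696/15 ≈ -513.07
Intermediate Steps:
(-3*(-5) + 1²)*((-2/3 - 4/10) - 31) = (15 + 1)*((-2*⅓ - 4*⅒) - 31) = 16*((-⅔ - ⅖) - 31) = 16*(-16/15 - 31) = 16*(-481/15) = -7696/15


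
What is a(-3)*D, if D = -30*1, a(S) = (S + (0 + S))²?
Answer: -1080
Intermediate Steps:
a(S) = 4*S² (a(S) = (S + S)² = (2*S)² = 4*S²)
D = -30
a(-3)*D = (4*(-3)²)*(-30) = (4*9)*(-30) = 36*(-30) = -1080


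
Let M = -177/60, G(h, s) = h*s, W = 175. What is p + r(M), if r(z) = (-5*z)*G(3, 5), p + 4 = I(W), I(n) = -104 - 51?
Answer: 249/4 ≈ 62.250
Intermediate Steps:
I(n) = -155
M = -59/20 (M = -177*1/60 = -59/20 ≈ -2.9500)
p = -159 (p = -4 - 155 = -159)
r(z) = -75*z (r(z) = (-5*z)*(3*5) = -5*z*15 = -75*z)
p + r(M) = -159 - 75*(-59/20) = -159 + 885/4 = 249/4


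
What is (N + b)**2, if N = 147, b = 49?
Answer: 38416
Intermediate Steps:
(N + b)**2 = (147 + 49)**2 = 196**2 = 38416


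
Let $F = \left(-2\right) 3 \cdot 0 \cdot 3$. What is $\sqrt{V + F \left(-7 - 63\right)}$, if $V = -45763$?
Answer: $i \sqrt{45763} \approx 213.92 i$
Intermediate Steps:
$F = 0$ ($F = \left(-6\right) 0 = 0$)
$\sqrt{V + F \left(-7 - 63\right)} = \sqrt{-45763 + 0 \left(-7 - 63\right)} = \sqrt{-45763 + 0 \left(-70\right)} = \sqrt{-45763 + 0} = \sqrt{-45763} = i \sqrt{45763}$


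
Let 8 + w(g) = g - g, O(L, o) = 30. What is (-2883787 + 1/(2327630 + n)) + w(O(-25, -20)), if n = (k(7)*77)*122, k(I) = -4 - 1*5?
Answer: -6468594423779/2243084 ≈ -2.8838e+6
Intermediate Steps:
k(I) = -9 (k(I) = -4 - 5 = -9)
w(g) = -8 (w(g) = -8 + (g - g) = -8 + 0 = -8)
n = -84546 (n = -9*77*122 = -693*122 = -84546)
(-2883787 + 1/(2327630 + n)) + w(O(-25, -20)) = (-2883787 + 1/(2327630 - 84546)) - 8 = (-2883787 + 1/2243084) - 8 = -6468576479107/2243084 - 8 = -6468594423779/2243084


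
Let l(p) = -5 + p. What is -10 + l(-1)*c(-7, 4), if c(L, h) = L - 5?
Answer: 62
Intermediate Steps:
c(L, h) = -5 + L
-10 + l(-1)*c(-7, 4) = -10 + (-5 - 1)*(-5 - 7) = -10 - 6*(-12) = -10 + 72 = 62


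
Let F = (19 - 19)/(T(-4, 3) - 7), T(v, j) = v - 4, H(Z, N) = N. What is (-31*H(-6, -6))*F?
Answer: 0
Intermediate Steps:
T(v, j) = -4 + v
F = 0 (F = (19 - 19)/((-4 - 4) - 7) = 0/(-8 - 7) = 0/(-15) = 0*(-1/15) = 0)
(-31*H(-6, -6))*F = -31*(-6)*0 = 186*0 = 0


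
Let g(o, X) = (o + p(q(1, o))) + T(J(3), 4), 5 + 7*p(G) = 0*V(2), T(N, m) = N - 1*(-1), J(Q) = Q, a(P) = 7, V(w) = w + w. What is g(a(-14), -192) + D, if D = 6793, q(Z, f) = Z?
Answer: 47623/7 ≈ 6803.3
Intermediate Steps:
V(w) = 2*w
T(N, m) = 1 + N (T(N, m) = N + 1 = 1 + N)
p(G) = -5/7 (p(G) = -5/7 + (0*(2*2))/7 = -5/7 + (0*4)/7 = -5/7 + (⅐)*0 = -5/7 + 0 = -5/7)
g(o, X) = 23/7 + o (g(o, X) = (o - 5/7) + (1 + 3) = (-5/7 + o) + 4 = 23/7 + o)
g(a(-14), -192) + D = (23/7 + 7) + 6793 = 72/7 + 6793 = 47623/7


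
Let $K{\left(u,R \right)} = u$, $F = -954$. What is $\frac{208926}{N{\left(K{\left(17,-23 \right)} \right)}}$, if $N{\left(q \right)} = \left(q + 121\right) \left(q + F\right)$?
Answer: $- \frac{34821}{21551} \approx -1.6157$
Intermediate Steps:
$N{\left(q \right)} = \left(-954 + q\right) \left(121 + q\right)$ ($N{\left(q \right)} = \left(q + 121\right) \left(q - 954\right) = \left(121 + q\right) \left(-954 + q\right) = \left(-954 + q\right) \left(121 + q\right)$)
$\frac{208926}{N{\left(K{\left(17,-23 \right)} \right)}} = \frac{208926}{-115434 + 17^{2} - 14161} = \frac{208926}{-115434 + 289 - 14161} = \frac{208926}{-129306} = 208926 \left(- \frac{1}{129306}\right) = - \frac{34821}{21551}$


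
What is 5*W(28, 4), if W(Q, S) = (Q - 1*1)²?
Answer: 3645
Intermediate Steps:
W(Q, S) = (-1 + Q)² (W(Q, S) = (Q - 1)² = (-1 + Q)²)
5*W(28, 4) = 5*(-1 + 28)² = 5*27² = 5*729 = 3645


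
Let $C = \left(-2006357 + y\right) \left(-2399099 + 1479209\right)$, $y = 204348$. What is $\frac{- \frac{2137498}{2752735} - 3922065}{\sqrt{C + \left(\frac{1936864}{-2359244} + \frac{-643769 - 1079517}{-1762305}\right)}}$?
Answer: $- \frac{10796407735273 \sqrt{111933672591214525988104850228124855}}{1185744743848683951495735924940} \approx -3.0463$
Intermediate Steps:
$C = 1657650059010$ ($C = \left(-2006357 + 204348\right) \left(-2399099 + 1479209\right) = \left(-1802009\right) \left(-919890\right) = 1657650059010$)
$\frac{- \frac{2137498}{2752735} - 3922065}{\sqrt{C + \left(\frac{1936864}{-2359244} + \frac{-643769 - 1079517}{-1762305}\right)}} = \frac{- \frac{2137498}{2752735} - 3922065}{\sqrt{1657650059010 + \left(\frac{1936864}{-2359244} + \frac{-643769 - 1079517}{-1762305}\right)}} = \frac{\left(-2137498\right) \frac{1}{2752735} - 3922065}{\sqrt{1657650059010 + \left(1936864 \left(- \frac{1}{2359244}\right) + \left(-643769 - 1079517\right) \left(- \frac{1}{1762305}\right)\right)}} = \frac{- \frac{2137498}{2752735} - 3922065}{\sqrt{1657650059010 - - \frac{163076761066}{1039426874355}}} = - \frac{10796407735273}{2752735 \sqrt{1657650059010 + \left(- \frac{484216}{589811} + \frac{1723286}{1762305}\right)}} = - \frac{10796407735273}{2752735 \sqrt{1657650059010 + \frac{163076761066}{1039426874355}}} = - \frac{10796407735273}{2752735 \sqrt{\frac{1723006019611308682449616}{1039426874355}}} = - \frac{10796407735273}{2752735 \frac{4 \sqrt{111933672591214525988104850228124855}}{1039426874355}} = - \frac{10796407735273 \frac{\sqrt{111933672591214525988104850228124855}}{430751504902827170612404}}{2752735} = - \frac{10796407735273 \sqrt{111933672591214525988104850228124855}}{1185744743848683951495735924940}$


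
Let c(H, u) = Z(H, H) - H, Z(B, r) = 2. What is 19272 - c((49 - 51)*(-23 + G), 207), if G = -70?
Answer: 19456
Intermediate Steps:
c(H, u) = 2 - H
19272 - c((49 - 51)*(-23 + G), 207) = 19272 - (2 - (49 - 51)*(-23 - 70)) = 19272 - (2 - (-2)*(-93)) = 19272 - (2 - 1*186) = 19272 - (2 - 186) = 19272 - 1*(-184) = 19272 + 184 = 19456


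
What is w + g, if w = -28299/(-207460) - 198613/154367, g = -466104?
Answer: -14927007097634527/32024977820 ≈ -4.6611e+5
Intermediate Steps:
w = -36835821247/32024977820 (w = -28299*(-1/207460) - 198613*1/154367 = 28299/207460 - 198613/154367 = -36835821247/32024977820 ≈ -1.1502)
w + g = -36835821247/32024977820 - 466104 = -14927007097634527/32024977820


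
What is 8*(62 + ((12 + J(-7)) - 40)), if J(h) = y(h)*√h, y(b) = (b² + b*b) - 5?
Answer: 272 + 744*I*√7 ≈ 272.0 + 1968.4*I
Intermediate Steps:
y(b) = -5 + 2*b² (y(b) = (b² + b²) - 5 = 2*b² - 5 = -5 + 2*b²)
J(h) = √h*(-5 + 2*h²) (J(h) = (-5 + 2*h²)*√h = √h*(-5 + 2*h²))
8*(62 + ((12 + J(-7)) - 40)) = 8*(62 + ((12 + √(-7)*(-5 + 2*(-7)²)) - 40)) = 8*(62 + ((12 + (I*√7)*(-5 + 2*49)) - 40)) = 8*(62 + ((12 + (I*√7)*(-5 + 98)) - 40)) = 8*(62 + ((12 + (I*√7)*93) - 40)) = 8*(62 + ((12 + 93*I*√7) - 40)) = 8*(62 + (-28 + 93*I*√7)) = 8*(34 + 93*I*√7) = 272 + 744*I*√7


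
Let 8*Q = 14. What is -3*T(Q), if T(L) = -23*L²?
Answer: 3381/16 ≈ 211.31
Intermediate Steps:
Q = 7/4 (Q = (⅛)*14 = 7/4 ≈ 1.7500)
-3*T(Q) = -(-69)*(7/4)² = -(-69)*49/16 = -3*(-1127/16) = 3381/16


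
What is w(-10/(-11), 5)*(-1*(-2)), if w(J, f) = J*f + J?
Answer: 120/11 ≈ 10.909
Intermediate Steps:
w(J, f) = J + J*f
w(-10/(-11), 5)*(-1*(-2)) = ((-10/(-11))*(1 + 5))*(-1*(-2)) = (-10*(-1/11)*6)*2 = ((10/11)*6)*2 = (60/11)*2 = 120/11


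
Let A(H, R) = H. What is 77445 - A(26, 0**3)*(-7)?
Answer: 77627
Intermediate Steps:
77445 - A(26, 0**3)*(-7) = 77445 - 26*(-7) = 77445 - 1*(-182) = 77445 + 182 = 77627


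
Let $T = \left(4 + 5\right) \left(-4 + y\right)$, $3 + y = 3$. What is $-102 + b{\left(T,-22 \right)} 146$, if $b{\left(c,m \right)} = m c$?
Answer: $115530$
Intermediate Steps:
$y = 0$ ($y = -3 + 3 = 0$)
$T = -36$ ($T = \left(4 + 5\right) \left(-4 + 0\right) = 9 \left(-4\right) = -36$)
$b{\left(c,m \right)} = c m$
$-102 + b{\left(T,-22 \right)} 146 = -102 + \left(-36\right) \left(-22\right) 146 = -102 + 792 \cdot 146 = -102 + 115632 = 115530$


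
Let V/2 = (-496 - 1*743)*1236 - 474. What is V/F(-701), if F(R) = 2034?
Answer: -510626/339 ≈ -1506.3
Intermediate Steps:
V = -3063756 (V = 2*((-496 - 1*743)*1236 - 474) = 2*((-496 - 743)*1236 - 474) = 2*(-1239*1236 - 474) = 2*(-1531404 - 474) = 2*(-1531878) = -3063756)
V/F(-701) = -3063756/2034 = -3063756*1/2034 = -510626/339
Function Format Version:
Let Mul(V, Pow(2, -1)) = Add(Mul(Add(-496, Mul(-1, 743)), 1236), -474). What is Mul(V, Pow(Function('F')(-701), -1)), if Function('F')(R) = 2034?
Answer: Rational(-510626, 339) ≈ -1506.3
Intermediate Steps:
V = -3063756 (V = Mul(2, Add(Mul(Add(-496, Mul(-1, 743)), 1236), -474)) = Mul(2, Add(Mul(Add(-496, -743), 1236), -474)) = Mul(2, Add(Mul(-1239, 1236), -474)) = Mul(2, Add(-1531404, -474)) = Mul(2, -1531878) = -3063756)
Mul(V, Pow(Function('F')(-701), -1)) = Mul(-3063756, Pow(2034, -1)) = Mul(-3063756, Rational(1, 2034)) = Rational(-510626, 339)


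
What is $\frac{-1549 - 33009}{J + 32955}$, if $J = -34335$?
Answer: $\frac{17279}{690} \approx 25.042$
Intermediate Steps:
$\frac{-1549 - 33009}{J + 32955} = \frac{-1549 - 33009}{-34335 + 32955} = - \frac{34558}{-1380} = \left(-34558\right) \left(- \frac{1}{1380}\right) = \frac{17279}{690}$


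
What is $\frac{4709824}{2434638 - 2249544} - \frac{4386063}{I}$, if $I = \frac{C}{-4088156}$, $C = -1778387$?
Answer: $- \frac{18235689214542692}{1808619579} \approx -1.0083 \cdot 10^{7}$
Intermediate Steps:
$I = \frac{1778387}{4088156}$ ($I = - \frac{1778387}{-4088156} = \left(-1778387\right) \left(- \frac{1}{4088156}\right) = \frac{1778387}{4088156} \approx 0.43501$)
$\frac{4709824}{2434638 - 2249544} - \frac{4386063}{I} = \frac{4709824}{2434638 - 2249544} - \frac{4386063}{\frac{1778387}{4088156}} = \frac{4709824}{2434638 - 2249544} - \frac{17930909769828}{1778387} = \frac{4709824}{185094} - \frac{17930909769828}{1778387} = 4709824 \cdot \frac{1}{185094} - \frac{17930909769828}{1778387} = \frac{336416}{13221} - \frac{17930909769828}{1778387} = - \frac{18235689214542692}{1808619579}$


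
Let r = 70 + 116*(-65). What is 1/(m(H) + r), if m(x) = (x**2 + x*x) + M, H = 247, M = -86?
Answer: 1/114462 ≈ 8.7365e-6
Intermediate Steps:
m(x) = -86 + 2*x**2 (m(x) = (x**2 + x*x) - 86 = (x**2 + x**2) - 86 = 2*x**2 - 86 = -86 + 2*x**2)
r = -7470 (r = 70 - 7540 = -7470)
1/(m(H) + r) = 1/((-86 + 2*247**2) - 7470) = 1/((-86 + 2*61009) - 7470) = 1/((-86 + 122018) - 7470) = 1/(121932 - 7470) = 1/114462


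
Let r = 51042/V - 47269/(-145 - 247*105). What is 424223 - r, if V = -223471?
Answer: 2472414879825301/5828123680 ≈ 4.2422e+5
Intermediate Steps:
r = 9232075339/5828123680 (r = 51042/(-223471) - 47269/(-145 - 247*105) = 51042*(-1/223471) - 47269/(-145 - 25935) = -51042/223471 - 47269/(-26080) = -51042/223471 - 47269*(-1/26080) = -51042/223471 + 47269/26080 = 9232075339/5828123680 ≈ 1.5841)
424223 - r = 424223 - 1*9232075339/5828123680 = 424223 - 9232075339/5828123680 = 2472414879825301/5828123680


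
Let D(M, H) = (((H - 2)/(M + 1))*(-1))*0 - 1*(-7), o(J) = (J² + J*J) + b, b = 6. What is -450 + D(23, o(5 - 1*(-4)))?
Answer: -443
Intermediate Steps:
o(J) = 6 + 2*J² (o(J) = (J² + J*J) + 6 = (J² + J²) + 6 = 2*J² + 6 = 6 + 2*J²)
D(M, H) = 7 (D(M, H) = (((-2 + H)/(1 + M))*(-1))*0 + 7 = -(-2 + H)/(1 + M)*0 + 7 = 0 + 7 = 7)
-450 + D(23, o(5 - 1*(-4))) = -450 + 7 = -443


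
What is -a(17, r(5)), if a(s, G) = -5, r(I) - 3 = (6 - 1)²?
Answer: 5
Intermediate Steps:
r(I) = 28 (r(I) = 3 + (6 - 1)² = 3 + 5² = 3 + 25 = 28)
-a(17, r(5)) = -1*(-5) = 5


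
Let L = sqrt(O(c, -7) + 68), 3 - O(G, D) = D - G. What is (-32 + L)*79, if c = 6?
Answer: -2528 + 158*sqrt(21) ≈ -1804.0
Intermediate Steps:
O(G, D) = 3 + G - D (O(G, D) = 3 - (D - G) = 3 + (G - D) = 3 + G - D)
L = 2*sqrt(21) (L = sqrt((3 + 6 - 1*(-7)) + 68) = sqrt((3 + 6 + 7) + 68) = sqrt(16 + 68) = sqrt(84) = 2*sqrt(21) ≈ 9.1651)
(-32 + L)*79 = (-32 + 2*sqrt(21))*79 = -2528 + 158*sqrt(21)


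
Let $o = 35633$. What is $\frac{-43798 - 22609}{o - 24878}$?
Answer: $- \frac{66407}{10755} \approx -6.1745$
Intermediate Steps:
$\frac{-43798 - 22609}{o - 24878} = \frac{-43798 - 22609}{35633 - 24878} = - \frac{66407}{10755}$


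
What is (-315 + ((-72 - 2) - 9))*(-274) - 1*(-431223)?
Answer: 540275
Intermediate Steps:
(-315 + ((-72 - 2) - 9))*(-274) - 1*(-431223) = (-315 + (-74 - 9))*(-274) + 431223 = (-315 - 83)*(-274) + 431223 = -398*(-274) + 431223 = 109052 + 431223 = 540275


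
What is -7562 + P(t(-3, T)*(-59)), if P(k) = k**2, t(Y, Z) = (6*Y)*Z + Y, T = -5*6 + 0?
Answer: 1003804927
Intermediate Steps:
T = -30 (T = -30 + 0 = -30)
t(Y, Z) = Y + 6*Y*Z (t(Y, Z) = 6*Y*Z + Y = Y + 6*Y*Z)
-7562 + P(t(-3, T)*(-59)) = -7562 + (-3*(1 + 6*(-30))*(-59))**2 = -7562 + (-3*(1 - 180)*(-59))**2 = -7562 + (-3*(-179)*(-59))**2 = -7562 + (537*(-59))**2 = -7562 + (-31683)**2 = -7562 + 1003812489 = 1003804927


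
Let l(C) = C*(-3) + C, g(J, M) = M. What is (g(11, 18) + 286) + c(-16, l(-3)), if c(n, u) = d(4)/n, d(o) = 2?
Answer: 2431/8 ≈ 303.88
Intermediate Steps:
l(C) = -2*C (l(C) = -3*C + C = -2*C)
c(n, u) = 2/n
(g(11, 18) + 286) + c(-16, l(-3)) = (18 + 286) + 2/(-16) = 304 + 2*(-1/16) = 304 - ⅛ = 2431/8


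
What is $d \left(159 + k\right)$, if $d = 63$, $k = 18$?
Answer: $11151$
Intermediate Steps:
$d \left(159 + k\right) = 63 \left(159 + 18\right) = 63 \cdot 177 = 11151$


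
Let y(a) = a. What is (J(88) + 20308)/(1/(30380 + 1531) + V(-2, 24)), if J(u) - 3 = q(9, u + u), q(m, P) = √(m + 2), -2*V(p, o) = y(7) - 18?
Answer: 1296288642/351023 + 63822*√11/351023 ≈ 3693.5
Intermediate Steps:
V(p, o) = 11/2 (V(p, o) = -(7 - 18)/2 = -½*(-11) = 11/2)
q(m, P) = √(2 + m)
J(u) = 3 + √11 (J(u) = 3 + √(2 + 9) = 3 + √11)
(J(88) + 20308)/(1/(30380 + 1531) + V(-2, 24)) = ((3 + √11) + 20308)/(1/(30380 + 1531) + 11/2) = (20311 + √11)/(1/31911 + 11/2) = (20311 + √11)/(351023/63822) = (20311 + √11)*(63822/351023) = 1296288642/351023 + 63822*√11/351023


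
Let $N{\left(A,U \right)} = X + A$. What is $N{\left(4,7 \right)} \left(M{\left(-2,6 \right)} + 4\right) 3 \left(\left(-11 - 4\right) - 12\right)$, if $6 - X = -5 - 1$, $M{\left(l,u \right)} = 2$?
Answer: $-7776$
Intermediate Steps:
$X = 12$ ($X = 6 - \left(-5 - 1\right) = 6 - -6 = 6 + 6 = 12$)
$N{\left(A,U \right)} = 12 + A$
$N{\left(4,7 \right)} \left(M{\left(-2,6 \right)} + 4\right) 3 \left(\left(-11 - 4\right) - 12\right) = \left(12 + 4\right) \left(2 + 4\right) 3 \left(\left(-11 - 4\right) - 12\right) = 16 \cdot 6 \cdot 3 \left(-15 - 12\right) = 16 \cdot 18 \left(-27\right) = 288 \left(-27\right) = -7776$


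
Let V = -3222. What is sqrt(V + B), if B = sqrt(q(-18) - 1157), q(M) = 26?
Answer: sqrt(-3222 + I*sqrt(1131)) ≈ 0.2962 + 56.763*I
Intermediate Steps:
B = I*sqrt(1131) (B = sqrt(26 - 1157) = sqrt(-1131) = I*sqrt(1131) ≈ 33.63*I)
sqrt(V + B) = sqrt(-3222 + I*sqrt(1131))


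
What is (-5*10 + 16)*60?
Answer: -2040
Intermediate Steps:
(-5*10 + 16)*60 = (-50 + 16)*60 = -34*60 = -2040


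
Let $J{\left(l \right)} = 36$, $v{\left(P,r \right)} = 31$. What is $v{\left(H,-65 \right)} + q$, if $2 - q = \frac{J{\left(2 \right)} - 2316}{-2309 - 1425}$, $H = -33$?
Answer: $\frac{60471}{1867} \approx 32.389$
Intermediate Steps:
$q = \frac{2594}{1867}$ ($q = 2 - \frac{36 - 2316}{-2309 - 1425} = 2 - - \frac{2280}{-3734} = 2 - \left(-2280\right) \left(- \frac{1}{3734}\right) = 2 - \frac{1140}{1867} = \frac{2594}{1867} \approx 1.3894$)
$v{\left(H,-65 \right)} + q = 31 + \frac{2594}{1867} = \frac{60471}{1867}$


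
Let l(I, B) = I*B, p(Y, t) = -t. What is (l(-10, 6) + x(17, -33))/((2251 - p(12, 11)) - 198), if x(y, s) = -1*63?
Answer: -41/688 ≈ -0.059593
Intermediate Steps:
x(y, s) = -63
l(I, B) = B*I
(l(-10, 6) + x(17, -33))/((2251 - p(12, 11)) - 198) = (6*(-10) - 63)/((2251 - (-1)*11) - 198) = (-60 - 63)/((2251 - 1*(-11)) - 198) = -123/((2251 + 11) - 198) = -123/(2262 - 198) = -123/2064 = -123*1/2064 = -41/688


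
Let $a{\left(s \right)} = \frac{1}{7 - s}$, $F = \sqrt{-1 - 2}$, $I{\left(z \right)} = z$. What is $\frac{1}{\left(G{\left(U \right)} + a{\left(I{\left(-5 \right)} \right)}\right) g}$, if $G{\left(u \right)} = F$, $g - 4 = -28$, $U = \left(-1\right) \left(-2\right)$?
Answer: $\frac{i}{2 \left(- i + 12 \sqrt{3}\right)} \approx -0.0011547 + 0.024001 i$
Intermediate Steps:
$U = 2$
$g = -24$ ($g = 4 - 28 = -24$)
$F = i \sqrt{3}$ ($F = \sqrt{-3} = i \sqrt{3} \approx 1.732 i$)
$G{\left(u \right)} = i \sqrt{3}$
$\frac{1}{\left(G{\left(U \right)} + a{\left(I{\left(-5 \right)} \right)}\right) g} = \frac{1}{\left(i \sqrt{3} - \frac{1}{-7 - 5}\right) \left(-24\right)} = \frac{1}{\left(i \sqrt{3} - \frac{1}{-12}\right) \left(-24\right)} = \frac{1}{\left(i \sqrt{3} - - \frac{1}{12}\right) \left(-24\right)} = \frac{1}{\left(i \sqrt{3} + \frac{1}{12}\right) \left(-24\right)} = \frac{1}{\left(\frac{1}{12} + i \sqrt{3}\right) \left(-24\right)} = \frac{1}{-2 - 24 i \sqrt{3}}$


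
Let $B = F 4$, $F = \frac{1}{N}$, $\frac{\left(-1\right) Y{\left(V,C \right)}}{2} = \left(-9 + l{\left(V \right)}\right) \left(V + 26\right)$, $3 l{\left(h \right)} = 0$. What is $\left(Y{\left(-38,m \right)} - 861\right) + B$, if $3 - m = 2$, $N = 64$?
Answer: $- \frac{17231}{16} \approx -1076.9$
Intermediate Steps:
$m = 1$ ($m = 3 - 2 = 1$)
$l{\left(h \right)} = 0$ ($l{\left(h \right)} = \frac{1}{3} \cdot 0 = 0$)
$Y{\left(V,C \right)} = 468 + 18 V$ ($Y{\left(V,C \right)} = - 2 \left(-9 + 0\right) \left(V + 26\right) = - 2 \left(- 9 \left(26 + V\right)\right) = - 2 \left(-234 - 9 V\right) = 468 + 18 V$)
$F = \frac{1}{64} \approx 0.015625$
$B = \frac{1}{16}$ ($B = \frac{1}{64} \cdot 4 = \frac{1}{16} \approx 0.0625$)
$\left(Y{\left(-38,m \right)} - 861\right) + B = \left(\left(468 + 18 \left(-38\right)\right) - 861\right) + \frac{1}{16} = \left(\left(468 - 684\right) - 861\right) + \frac{1}{16} = \left(-216 - 861\right) + \frac{1}{16} = -1077 + \frac{1}{16} = - \frac{17231}{16}$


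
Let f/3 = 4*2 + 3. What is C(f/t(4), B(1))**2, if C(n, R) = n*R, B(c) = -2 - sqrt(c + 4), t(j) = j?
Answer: 9801/16 + 1089*sqrt(5)/4 ≈ 1221.3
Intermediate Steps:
f = 33 (f = 3*(4*2 + 3) = 3*(8 + 3) = 3*11 = 33)
B(c) = -2 - sqrt(4 + c)
C(n, R) = R*n
C(f/t(4), B(1))**2 = ((-2 - sqrt(4 + 1))*(33/4))**2 = ((-2 - sqrt(5))*(33*(1/4)))**2 = ((-2 - sqrt(5))*(33/4))**2 = (-33/2 - 33*sqrt(5)/4)**2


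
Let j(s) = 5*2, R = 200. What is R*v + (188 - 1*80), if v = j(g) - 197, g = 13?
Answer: -37292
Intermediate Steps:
j(s) = 10
v = -187 (v = 10 - 197 = -187)
R*v + (188 - 1*80) = 200*(-187) + (188 - 1*80) = -37400 + (188 - 80) = -37400 + 108 = -37292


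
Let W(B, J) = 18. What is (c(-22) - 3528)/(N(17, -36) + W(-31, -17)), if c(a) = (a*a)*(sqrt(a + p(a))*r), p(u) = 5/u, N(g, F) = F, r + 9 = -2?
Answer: 196 + 121*I*sqrt(10758)/9 ≈ 196.0 + 1394.5*I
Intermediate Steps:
r = -11 (r = -9 - 2 = -11)
c(a) = -11*a**2*sqrt(a + 5/a) (c(a) = (a*a)*(sqrt(a + 5/a)*(-11)) = a**2*(-11*sqrt(a + 5/a)) = -11*a**2*sqrt(a + 5/a))
(c(-22) - 3528)/(N(17, -36) + W(-31, -17)) = (-11*(-22)**2*sqrt(-22 + 5/(-22)) - 3528)/(-36 + 18) = (-11*484*sqrt(-22 + 5*(-1/22)) - 3528)/(-18) = (-11*484*sqrt(-22 - 5/22) - 3528)*(-1/18) = (-11*484*sqrt(-489/22) - 3528)*(-1/18) = (-11*484*I*sqrt(10758)/22 - 3528)*(-1/18) = (-242*I*sqrt(10758) - 3528)*(-1/18) = (-3528 - 242*I*sqrt(10758))*(-1/18) = 196 + 121*I*sqrt(10758)/9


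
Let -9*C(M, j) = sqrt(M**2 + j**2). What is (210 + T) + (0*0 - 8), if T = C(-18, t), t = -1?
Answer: 202 - 5*sqrt(13)/9 ≈ 200.00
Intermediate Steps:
C(M, j) = -sqrt(M**2 + j**2)/9
T = -5*sqrt(13)/9 (T = -sqrt((-18)**2 + (-1)**2)/9 = -sqrt(324 + 1)/9 = -5*sqrt(13)/9 ≈ -2.0031)
(210 + T) + (0*0 - 8) = (210 - 5*sqrt(13)/9) + (0*0 - 8) = (210 - 5*sqrt(13)/9) + (0 - 8) = (210 - 5*sqrt(13)/9) - 8 = 202 - 5*sqrt(13)/9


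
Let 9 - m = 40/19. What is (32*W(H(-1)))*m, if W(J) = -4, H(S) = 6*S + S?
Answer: -16768/19 ≈ -882.53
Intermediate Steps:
H(S) = 7*S
m = 131/19 (m = 9 - 40/19 = 131/19 ≈ 6.8947)
(32*W(H(-1)))*m = (32*(-4))*(131/19) = -128*131/19 = -16768/19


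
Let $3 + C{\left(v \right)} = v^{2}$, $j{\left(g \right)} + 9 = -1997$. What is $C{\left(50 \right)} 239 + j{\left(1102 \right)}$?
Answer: $594777$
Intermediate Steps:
$j{\left(g \right)} = -2006$ ($j{\left(g \right)} = -9 - 1997 = -2006$)
$C{\left(v \right)} = -3 + v^{2}$
$C{\left(50 \right)} 239 + j{\left(1102 \right)} = \left(-3 + 50^{2}\right) 239 - 2006 = \left(-3 + 2500\right) 239 - 2006 = 2497 \cdot 239 - 2006 = 596783 - 2006 = 594777$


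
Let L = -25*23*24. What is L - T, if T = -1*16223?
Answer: 2423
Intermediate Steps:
T = -16223
L = -13800 (L = -575*24 = -13800)
L - T = -13800 - 1*(-16223) = -13800 + 16223 = 2423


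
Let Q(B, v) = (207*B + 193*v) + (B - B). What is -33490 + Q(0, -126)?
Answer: -57808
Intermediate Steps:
Q(B, v) = 193*v + 207*B (Q(B, v) = (193*v + 207*B) + 0 = 193*v + 207*B)
-33490 + Q(0, -126) = -33490 + (193*(-126) + 207*0) = -33490 + (-24318 + 0) = -33490 - 24318 = -57808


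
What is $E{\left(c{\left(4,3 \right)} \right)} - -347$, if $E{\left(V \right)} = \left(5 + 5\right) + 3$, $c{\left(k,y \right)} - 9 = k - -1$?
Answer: $360$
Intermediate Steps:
$c{\left(k,y \right)} = 10 + k$ ($c{\left(k,y \right)} = 9 + \left(k - -1\right) = 9 + \left(k + 1\right) = 9 + \left(1 + k\right) = 10 + k$)
$E{\left(V \right)} = 13$ ($E{\left(V \right)} = 10 + 3 = 13$)
$E{\left(c{\left(4,3 \right)} \right)} - -347 = 13 - -347 = 13 + 347 = 360$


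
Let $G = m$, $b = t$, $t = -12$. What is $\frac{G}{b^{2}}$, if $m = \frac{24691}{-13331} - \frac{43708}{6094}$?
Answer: $- \frac{122189717}{1949738736} \approx -0.06267$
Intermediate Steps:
$b = -12$
$m = - \frac{366569151}{40619557}$ ($m = 24691 \left(- \frac{1}{13331}\right) - \frac{21854}{3047} = - \frac{24691}{13331} - \frac{21854}{3047} = - \frac{366569151}{40619557} \approx -9.0244$)
$G = - \frac{366569151}{40619557} \approx -9.0244$
$\frac{G}{b^{2}} = - \frac{366569151}{40619557 \left(-12\right)^{2}} = - \frac{366569151}{40619557 \cdot 144} = \left(- \frac{366569151}{40619557}\right) \frac{1}{144} = - \frac{122189717}{1949738736}$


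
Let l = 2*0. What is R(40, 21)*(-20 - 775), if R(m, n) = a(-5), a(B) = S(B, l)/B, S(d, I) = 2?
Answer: 318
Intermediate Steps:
l = 0
a(B) = 2/B
R(m, n) = -⅖ (R(m, n) = 2/(-5) = 2*(-⅕) = -⅖)
R(40, 21)*(-20 - 775) = -2*(-20 - 775)/5 = -⅖*(-795) = 318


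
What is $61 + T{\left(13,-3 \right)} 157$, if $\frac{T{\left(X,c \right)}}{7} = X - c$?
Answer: $17645$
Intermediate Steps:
$T{\left(X,c \right)} = - 7 c + 7 X$ ($T{\left(X,c \right)} = 7 \left(X - c\right) = - 7 c + 7 X$)
$61 + T{\left(13,-3 \right)} 157 = 61 + \left(\left(-7\right) \left(-3\right) + 7 \cdot 13\right) 157 = 61 + \left(21 + 91\right) 157 = 61 + 112 \cdot 157 = 61 + 17584 = 17645$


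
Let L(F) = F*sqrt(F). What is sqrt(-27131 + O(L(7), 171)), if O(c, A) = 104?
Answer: 3*I*sqrt(3003) ≈ 164.4*I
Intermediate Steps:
L(F) = F**(3/2)
sqrt(-27131 + O(L(7), 171)) = sqrt(-27131 + 104) = sqrt(-27027) = 3*I*sqrt(3003)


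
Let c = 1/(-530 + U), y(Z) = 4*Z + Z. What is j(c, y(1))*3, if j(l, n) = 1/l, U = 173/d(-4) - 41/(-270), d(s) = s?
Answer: -309473/180 ≈ -1719.3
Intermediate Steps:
U = -23273/540 (U = 173/(-4) - 41/(-270) = 173*(-¼) - 41*(-1/270) = -173/4 + 41/270 = -23273/540 ≈ -43.098)
y(Z) = 5*Z
c = -540/309473 (c = 1/(-530 - 23273/540) = 1/(-309473/540) = -540/309473 ≈ -0.0017449)
j(c, y(1))*3 = 3/(-540/309473) = -309473/540*3 = -309473/180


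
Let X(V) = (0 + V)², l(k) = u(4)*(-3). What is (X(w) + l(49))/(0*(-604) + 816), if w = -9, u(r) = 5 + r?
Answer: 9/136 ≈ 0.066176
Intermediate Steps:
l(k) = -27 (l(k) = (5 + 4)*(-3) = 9*(-3) = -27)
X(V) = V²
(X(w) + l(49))/(0*(-604) + 816) = ((-9)² - 27)/(0*(-604) + 816) = (81 - 27)/(0 + 816) = 54/816 = 54*(1/816) = 9/136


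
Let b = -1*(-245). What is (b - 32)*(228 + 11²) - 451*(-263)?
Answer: 192950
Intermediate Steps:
b = 245
(b - 32)*(228 + 11²) - 451*(-263) = (245 - 32)*(228 + 11²) - 451*(-263) = 213*(228 + 121) + 118613 = 213*349 + 118613 = 74337 + 118613 = 192950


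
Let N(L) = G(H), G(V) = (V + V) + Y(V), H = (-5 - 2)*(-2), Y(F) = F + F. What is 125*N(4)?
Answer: 7000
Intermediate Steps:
Y(F) = 2*F
H = 14 (H = -7*(-2) = 14)
G(V) = 4*V (G(V) = (V + V) + 2*V = 2*V + 2*V = 4*V)
N(L) = 56 (N(L) = 4*14 = 56)
125*N(4) = 125*56 = 7000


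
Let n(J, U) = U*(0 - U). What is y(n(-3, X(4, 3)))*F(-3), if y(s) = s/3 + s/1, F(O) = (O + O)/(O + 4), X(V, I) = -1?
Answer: 8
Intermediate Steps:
F(O) = 2*O/(4 + O) (F(O) = (2*O)/(4 + O) = 2*O/(4 + O))
n(J, U) = -U² (n(J, U) = U*(-U) = -U²)
y(s) = 4*s/3 (y(s) = s*(⅓) + s*1 = s/3 + s = 4*s/3)
y(n(-3, X(4, 3)))*F(-3) = (4*(-1*(-1)²)/3)*(2*(-3)/(4 - 3)) = (4*(-1*1)/3)*(2*(-3)/1) = ((4/3)*(-1))*(2*(-3)*1) = -4/3*(-6) = 8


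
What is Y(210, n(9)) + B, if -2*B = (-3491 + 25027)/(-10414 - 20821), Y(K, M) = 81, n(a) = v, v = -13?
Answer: 2540803/31235 ≈ 81.345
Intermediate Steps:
n(a) = -13
B = 10768/31235 (B = -(-3491 + 25027)/(2*(-10414 - 20821)) = -10768/(-31235) = -10768*(-1)/31235 = -1/2*(-21536/31235) = 10768/31235 ≈ 0.34474)
Y(210, n(9)) + B = 81 + 10768/31235 = 2540803/31235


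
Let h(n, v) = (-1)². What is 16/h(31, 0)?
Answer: 16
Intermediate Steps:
h(n, v) = 1
16/h(31, 0) = 16/1 = 16*1 = 16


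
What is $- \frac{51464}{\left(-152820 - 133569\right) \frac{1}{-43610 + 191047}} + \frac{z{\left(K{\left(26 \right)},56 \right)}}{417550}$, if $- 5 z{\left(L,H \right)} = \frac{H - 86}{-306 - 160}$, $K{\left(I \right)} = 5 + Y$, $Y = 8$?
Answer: $\frac{738200666304758033}{27862542379350} \approx 26494.0$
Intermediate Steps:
$K{\left(I \right)} = 13$ ($K{\left(I \right)} = 5 + 8 = 13$)
$z{\left(L,H \right)} = - \frac{43}{1165} + \frac{H}{2330}$ ($z{\left(L,H \right)} = - \frac{\left(H - 86\right) \frac{1}{-306 - 160}}{5} = - \frac{\left(-86 + H\right) \frac{1}{-466}}{5} = - \frac{\left(-86 + H\right) \left(- \frac{1}{466}\right)}{5} = - \frac{\frac{43}{233} - \frac{H}{466}}{5} = - \frac{43}{1165} + \frac{H}{2330}$)
$- \frac{51464}{\left(-152820 - 133569\right) \frac{1}{-43610 + 191047}} + \frac{z{\left(K{\left(26 \right)},56 \right)}}{417550} = - \frac{51464}{\left(-152820 - 133569\right) \frac{1}{-43610 + 191047}} + \frac{- \frac{43}{1165} + \frac{1}{2330} \cdot 56}{417550} = - \frac{51464}{\left(-286389\right) \frac{1}{147437}} + \left(- \frac{43}{1165} + \frac{28}{1165}\right) \frac{1}{417550} = - \frac{51464}{\left(-286389\right) \frac{1}{147437}} - \frac{3}{97289150} = - \frac{51464}{- \frac{286389}{147437}} - \frac{3}{97289150} = \left(-51464\right) \left(- \frac{147437}{286389}\right) - \frac{3}{97289150} = \frac{7587697768}{286389} - \frac{3}{97289150} = \frac{738200666304758033}{27862542379350}$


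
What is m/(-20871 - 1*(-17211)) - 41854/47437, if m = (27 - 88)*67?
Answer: 667039/2846220 ≈ 0.23436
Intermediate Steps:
m = -4087 (m = -61*67 = -4087)
m/(-20871 - 1*(-17211)) - 41854/47437 = -4087/(-20871 - 1*(-17211)) - 41854/47437 = -4087/(-20871 + 17211) - 41854*1/47437 = -4087/(-3660) - 41854/47437 = -4087*(-1/3660) - 41854/47437 = 67/60 - 41854/47437 = 667039/2846220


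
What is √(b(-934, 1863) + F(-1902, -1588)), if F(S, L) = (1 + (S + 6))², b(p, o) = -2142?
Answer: √3588883 ≈ 1894.4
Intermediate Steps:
F(S, L) = (7 + S)² (F(S, L) = (1 + (6 + S))² = (7 + S)²)
√(b(-934, 1863) + F(-1902, -1588)) = √(-2142 + (7 - 1902)²) = √(-2142 + (-1895)²) = √(-2142 + 3591025) = √3588883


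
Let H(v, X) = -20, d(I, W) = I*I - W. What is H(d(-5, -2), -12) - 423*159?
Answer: -67277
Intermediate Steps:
d(I, W) = I**2 - W
H(d(-5, -2), -12) - 423*159 = -20 - 423*159 = -20 - 67257 = -67277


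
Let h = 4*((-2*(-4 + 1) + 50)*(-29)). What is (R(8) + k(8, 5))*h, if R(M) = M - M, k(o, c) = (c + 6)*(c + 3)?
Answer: -571648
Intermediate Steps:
k(o, c) = (3 + c)*(6 + c) (k(o, c) = (6 + c)*(3 + c) = (3 + c)*(6 + c))
R(M) = 0
h = -6496 (h = 4*((-2*(-3) + 50)*(-29)) = 4*((6 + 50)*(-29)) = 4*(56*(-29)) = 4*(-1624) = -6496)
(R(8) + k(8, 5))*h = (0 + (18 + 5² + 9*5))*(-6496) = (0 + (18 + 25 + 45))*(-6496) = (0 + 88)*(-6496) = 88*(-6496) = -571648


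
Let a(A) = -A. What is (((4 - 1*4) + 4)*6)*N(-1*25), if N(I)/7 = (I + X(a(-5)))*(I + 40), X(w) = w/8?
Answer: -61425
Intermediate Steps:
X(w) = w/8 (X(w) = w*(⅛) = w/8)
N(I) = 7*(40 + I)*(5/8 + I) (N(I) = 7*((I + (-1*(-5))/8)*(I + 40)) = 7*((I + (⅛)*5)*(40 + I)) = 7*((I + 5/8)*(40 + I)) = 7*((5/8 + I)*(40 + I)) = 7*((40 + I)*(5/8 + I)) = 7*(40 + I)*(5/8 + I))
(((4 - 1*4) + 4)*6)*N(-1*25) = (((4 - 1*4) + 4)*6)*(175 + 7*(-1*25)² + 2275*(-1*25)/8) = (((4 - 4) + 4)*6)*(175 + 7*(-25)² + (2275/8)*(-25)) = ((0 + 4)*6)*(175 + 7*625 - 56875/8) = (4*6)*(175 + 4375 - 56875/8) = 24*(-20475/8) = -61425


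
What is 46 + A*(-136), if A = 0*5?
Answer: 46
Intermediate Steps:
A = 0
46 + A*(-136) = 46 + 0*(-136) = 46 + 0 = 46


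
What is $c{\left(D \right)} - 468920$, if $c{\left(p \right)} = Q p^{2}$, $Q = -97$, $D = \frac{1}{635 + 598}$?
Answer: $- \frac{712893917977}{1520289} \approx -4.6892 \cdot 10^{5}$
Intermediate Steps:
$D = \frac{1}{1233} \approx 0.00081103$
$c{\left(p \right)} = - 97 p^{2}$
$c{\left(D \right)} - 468920 = - \frac{97}{1520289} - 468920 = - \frac{712893917977}{1520289}$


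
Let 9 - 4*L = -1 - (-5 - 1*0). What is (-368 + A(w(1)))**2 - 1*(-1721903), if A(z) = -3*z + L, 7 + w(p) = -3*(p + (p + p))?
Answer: 29176073/16 ≈ 1.8235e+6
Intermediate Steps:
L = 5/4 (L = 9/4 - (-1 - (-5 - 1*0))/4 = 9/4 - (-1 - (-5 + 0))/4 = 9/4 - (-1 - 1*(-5))/4 = 9/4 - (-1 + 5)/4 = 9/4 - 1/4*4 = 9/4 - 1 = 5/4 ≈ 1.2500)
w(p) = -7 - 9*p (w(p) = -7 - 3*(p + (p + p)) = -7 - 3*(p + 2*p) = -7 - 9*p)
A(z) = 5/4 - 3*z (A(z) = -3*z + 5/4 = 5/4 - 3*z)
(-368 + A(w(1)))**2 - 1*(-1721903) = (-368 + (5/4 - 3*(-7 - 9*1)))**2 - 1*(-1721903) = (-368 + (5/4 - 3*(-7 - 9)))**2 + 1721903 = (-368 + (5/4 - 3*(-16)))**2 + 1721903 = (-368 + (5/4 + 48))**2 + 1721903 = (-368 + 197/4)**2 + 1721903 = (-1275/4)**2 + 1721903 = 1625625/16 + 1721903 = 29176073/16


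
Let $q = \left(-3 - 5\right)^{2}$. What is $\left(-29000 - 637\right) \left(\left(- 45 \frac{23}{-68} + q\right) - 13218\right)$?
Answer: $\frac{26478792369}{68} \approx 3.8939 \cdot 10^{8}$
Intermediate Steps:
$q = 64$ ($q = \left(-8\right)^{2} = 64$)
$\left(-29000 - 637\right) \left(\left(- 45 \frac{23}{-68} + q\right) - 13218\right) = \left(-29000 - 637\right) \left(\left(- 45 \frac{23}{-68} + 64\right) - 13218\right) = - 29637 \left(\left(- 45 \cdot 23 \left(- \frac{1}{68}\right) + 64\right) - 13218\right) = - 29637 \left(\left(\left(-45\right) \left(- \frac{23}{68}\right) + 64\right) - 13218\right) = - 29637 \left(\left(\frac{1035}{68} + 64\right) - 13218\right) = - 29637 \left(\frac{5387}{68} - 13218\right) = \left(-29637\right) \left(- \frac{893437}{68}\right) = \frac{26478792369}{68}$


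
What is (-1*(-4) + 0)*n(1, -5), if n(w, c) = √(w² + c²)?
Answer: 4*√26 ≈ 20.396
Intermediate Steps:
n(w, c) = √(c² + w²)
(-1*(-4) + 0)*n(1, -5) = (-1*(-4) + 0)*√((-5)² + 1²) = (4 + 0)*√(25 + 1) = 4*√26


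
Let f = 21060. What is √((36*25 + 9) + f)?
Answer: 3*√2441 ≈ 148.22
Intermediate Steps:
√((36*25 + 9) + f) = √((36*25 + 9) + 21060) = √((900 + 9) + 21060) = √(909 + 21060) = √21969 = 3*√2441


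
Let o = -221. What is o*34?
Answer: -7514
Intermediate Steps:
o*34 = -221*34 = -7514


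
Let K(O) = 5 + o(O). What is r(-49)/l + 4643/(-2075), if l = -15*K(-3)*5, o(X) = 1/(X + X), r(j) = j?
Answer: -126513/60175 ≈ -2.1024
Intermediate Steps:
o(X) = 1/(2*X)
K(O) = 5 + 1/(2*O)
l = -725/2 (l = -15*(5 + (½)/(-3))*5 = -15*(5 + (½)*(-⅓))*5 = -15*(5 - ⅙)*5 = -15*29/6*5 = -145/2*5 = -725/2 ≈ -362.50)
r(-49)/l + 4643/(-2075) = -49/(-725/2) + 4643/(-2075) = -49*(-2/725) + 4643*(-1/2075) = 98/725 - 4643/2075 = -126513/60175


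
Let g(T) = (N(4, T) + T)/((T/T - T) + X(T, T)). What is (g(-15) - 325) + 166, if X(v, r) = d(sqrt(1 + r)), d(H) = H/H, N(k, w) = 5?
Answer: -2713/17 ≈ -159.59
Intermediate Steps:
d(H) = 1
X(v, r) = 1
g(T) = (5 + T)/(2 - T) (g(T) = (5 + T)/((T/T - T) + 1) = (5 + T)/((1 - T) + 1) = (5 + T)/(2 - T))
(g(-15) - 325) + 166 = ((5 - 15)/(2 - 1*(-15)) - 325) + 166 = (-10/(2 + 15) - 325) + 166 = (-10/17 - 325) + 166 = -5535/17 + 166 = -2713/17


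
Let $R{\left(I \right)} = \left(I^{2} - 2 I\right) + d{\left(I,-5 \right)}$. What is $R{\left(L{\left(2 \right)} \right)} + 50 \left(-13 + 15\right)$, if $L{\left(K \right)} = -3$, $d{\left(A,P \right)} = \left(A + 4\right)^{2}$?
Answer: $116$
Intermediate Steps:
$d{\left(A,P \right)} = \left(4 + A\right)^{2}$
$R{\left(I \right)} = I^{2} + \left(4 + I\right)^{2} - 2 I$ ($R{\left(I \right)} = \left(I^{2} - 2 I\right) + \left(4 + I\right)^{2} = I^{2} + \left(4 + I\right)^{2} - 2 I$)
$R{\left(L{\left(2 \right)} \right)} + 50 \left(-13 + 15\right) = \left(16 + 2 \left(-3\right)^{2} + 6 \left(-3\right)\right) + 50 \left(-13 + 15\right) = \left(16 + 2 \cdot 9 - 18\right) + 50 \cdot 2 = \left(16 + 18 - 18\right) + 100 = 16 + 100 = 116$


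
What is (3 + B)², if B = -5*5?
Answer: 484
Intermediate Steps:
B = -25
(3 + B)² = (3 - 25)² = (-22)² = 484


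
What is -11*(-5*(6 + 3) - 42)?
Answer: 957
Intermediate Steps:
-11*(-5*(6 + 3) - 42) = -11*(-5*9 - 42) = -11*(-45 - 42) = -11*(-87) = 957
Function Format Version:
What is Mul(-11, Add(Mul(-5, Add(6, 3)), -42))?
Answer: 957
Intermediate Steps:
Mul(-11, Add(Mul(-5, Add(6, 3)), -42)) = Mul(-11, Add(Mul(-5, 9), -42)) = Mul(-11, Add(-45, -42)) = Mul(-11, -87) = 957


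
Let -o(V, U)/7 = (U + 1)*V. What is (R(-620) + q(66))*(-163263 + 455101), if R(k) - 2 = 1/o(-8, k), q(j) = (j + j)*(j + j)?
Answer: 88143081554097/17332 ≈ 5.0856e+9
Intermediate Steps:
o(V, U) = -7*V*(1 + U) (o(V, U) = -7*(U + 1)*V = -7*(1 + U)*V = -7*V*(1 + U))
q(j) = 4*j² (q(j) = (2*j)*(2*j) = 4*j²)
R(k) = 2 + 1/(56 + 56*k) (R(k) = 2 + 1/(-7*(-8)*(1 + k)) = 2 + 1/(56 + 56*k))
(R(-620) + q(66))*(-163263 + 455101) = ((113 + 112*(-620))/(56*(1 - 620)) + 4*66²)*(-163263 + 455101) = ((1/56)*(113 - 69440)/(-619) + 4*4356)*291838 = ((1/56)*(-1/619)*(-69327) + 17424)*291838 = (69327/34664 + 17424)*291838 = (604054863/34664)*291838 = 88143081554097/17332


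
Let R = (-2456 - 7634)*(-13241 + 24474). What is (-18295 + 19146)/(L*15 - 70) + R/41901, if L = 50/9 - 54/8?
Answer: -120002616362/44205555 ≈ -2714.6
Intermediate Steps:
L = -43/36 (L = 50*(⅑) - 54*⅛ = 50/9 - 27/4 = -43/36 ≈ -1.1944)
R = -113340970 (R = -10090*11233 = -113340970)
(-18295 + 19146)/(L*15 - 70) + R/41901 = (-18295 + 19146)/(-43/36*15 - 70) - 113340970/41901 = 851/(-215/12 - 70) - 113340970*1/41901 = 851/(-1055/12) - 113340970/41901 = 851*(-12/1055) - 113340970/41901 = -10212/1055 - 113340970/41901 = -120002616362/44205555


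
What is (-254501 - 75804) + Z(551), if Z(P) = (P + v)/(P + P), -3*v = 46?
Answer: -1091986723/3306 ≈ -3.3030e+5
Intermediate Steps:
v = -46/3 (v = -⅓*46 = -46/3 ≈ -15.333)
Z(P) = (-46/3 + P)/(2*P) (Z(P) = (P - 46/3)/(P + P) = (-46/3 + P)/((2*P)) = (-46/3 + P)*(1/(2*P)) = (-46/3 + P)/(2*P))
(-254501 - 75804) + Z(551) = (-254501 - 75804) + (⅙)*(-46 + 3*551)/551 = -330305 + (⅙)*(1/551)*(-46 + 1653) = -330305 + (⅙)*(1/551)*1607 = -330305 + 1607/3306 = -1091986723/3306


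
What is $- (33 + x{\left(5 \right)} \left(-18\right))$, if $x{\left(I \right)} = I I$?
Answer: $417$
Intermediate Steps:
$x{\left(I \right)} = I^{2}$
$- (33 + x{\left(5 \right)} \left(-18\right)) = - (33 + 5^{2} \left(-18\right)) = - (33 + 25 \left(-18\right)) = - (33 - 450) = \left(-1\right) \left(-417\right) = 417$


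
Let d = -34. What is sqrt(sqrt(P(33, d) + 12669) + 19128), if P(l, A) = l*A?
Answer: sqrt(19128 + 3*sqrt(1283)) ≈ 138.69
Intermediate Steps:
P(l, A) = A*l
sqrt(sqrt(P(33, d) + 12669) + 19128) = sqrt(sqrt(-34*33 + 12669) + 19128) = sqrt(sqrt(-1122 + 12669) + 19128) = sqrt(sqrt(11547) + 19128) = sqrt(3*sqrt(1283) + 19128) = sqrt(19128 + 3*sqrt(1283))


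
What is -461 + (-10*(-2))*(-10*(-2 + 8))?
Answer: -1661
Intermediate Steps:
-461 + (-10*(-2))*(-10*(-2 + 8)) = -461 + 20*(-10*6) = -461 + 20*(-60) = -461 - 1200 = -1661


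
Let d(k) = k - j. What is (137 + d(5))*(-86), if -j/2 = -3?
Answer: -11696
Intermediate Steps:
j = 6 (j = -2*(-3) = 6)
d(k) = -6 + k (d(k) = k - 1*6 = k - 6 = -6 + k)
(137 + d(5))*(-86) = (137 + (-6 + 5))*(-86) = (137 - 1)*(-86) = 136*(-86) = -11696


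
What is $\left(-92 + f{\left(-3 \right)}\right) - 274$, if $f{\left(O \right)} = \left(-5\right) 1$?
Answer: $-371$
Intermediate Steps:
$f{\left(O \right)} = -5$
$\left(-92 + f{\left(-3 \right)}\right) - 274 = \left(-92 - 5\right) - 274 = -97 - 274 = -371$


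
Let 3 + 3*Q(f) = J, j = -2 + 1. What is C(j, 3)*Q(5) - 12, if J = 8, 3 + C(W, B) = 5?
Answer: -26/3 ≈ -8.6667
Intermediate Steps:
j = -1
C(W, B) = 2 (C(W, B) = -3 + 5 = 2)
Q(f) = 5/3 (Q(f) = -1 + (⅓)*8 = -1 + 8/3 = 5/3)
C(j, 3)*Q(5) - 12 = 2*(5/3) - 12 = 10/3 - 12 = -26/3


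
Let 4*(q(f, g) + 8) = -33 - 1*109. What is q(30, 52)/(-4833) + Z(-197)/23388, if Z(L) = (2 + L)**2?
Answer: 20532467/12559356 ≈ 1.6348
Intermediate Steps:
q(f, g) = -87/2 (q(f, g) = -8 + (-33 - 1*109)/4 = -8 + (-33 - 109)/4 = -8 + (1/4)*(-142) = -8 - 71/2 = -87/2)
q(30, 52)/(-4833) + Z(-197)/23388 = -87/2/(-4833) + (2 - 197)**2/23388 = -87/2*(-1/4833) + (-195)**2*(1/23388) = 29/3222 + 38025*(1/23388) = 29/3222 + 12675/7796 = 20532467/12559356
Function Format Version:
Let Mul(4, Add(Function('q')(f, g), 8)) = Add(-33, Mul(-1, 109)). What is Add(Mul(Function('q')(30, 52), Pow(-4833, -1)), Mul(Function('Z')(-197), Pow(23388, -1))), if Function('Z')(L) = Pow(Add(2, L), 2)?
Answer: Rational(20532467, 12559356) ≈ 1.6348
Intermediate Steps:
Function('q')(f, g) = Rational(-87, 2) (Function('q')(f, g) = Add(-8, Mul(Rational(1, 4), Add(-33, Mul(-1, 109)))) = Add(-8, Mul(Rational(1, 4), Add(-33, -109))) = Add(-8, Mul(Rational(1, 4), -142)) = Add(-8, Rational(-71, 2)) = Rational(-87, 2))
Add(Mul(Function('q')(30, 52), Pow(-4833, -1)), Mul(Function('Z')(-197), Pow(23388, -1))) = Add(Mul(Rational(-87, 2), Pow(-4833, -1)), Mul(Pow(Add(2, -197), 2), Pow(23388, -1))) = Add(Mul(Rational(-87, 2), Rational(-1, 4833)), Mul(Pow(-195, 2), Rational(1, 23388))) = Add(Rational(29, 3222), Mul(38025, Rational(1, 23388))) = Add(Rational(29, 3222), Rational(12675, 7796)) = Rational(20532467, 12559356)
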